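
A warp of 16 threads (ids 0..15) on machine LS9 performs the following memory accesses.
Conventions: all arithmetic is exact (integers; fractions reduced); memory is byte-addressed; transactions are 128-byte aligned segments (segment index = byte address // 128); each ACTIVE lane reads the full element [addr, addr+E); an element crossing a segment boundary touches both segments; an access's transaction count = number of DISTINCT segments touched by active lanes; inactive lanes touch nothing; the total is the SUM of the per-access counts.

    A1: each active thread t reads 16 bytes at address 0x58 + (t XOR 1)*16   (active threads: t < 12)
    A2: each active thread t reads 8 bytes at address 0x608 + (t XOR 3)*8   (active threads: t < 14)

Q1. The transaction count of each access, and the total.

A1: 3 transactions
A2: 2 transactions

Answer: 3,2; total 5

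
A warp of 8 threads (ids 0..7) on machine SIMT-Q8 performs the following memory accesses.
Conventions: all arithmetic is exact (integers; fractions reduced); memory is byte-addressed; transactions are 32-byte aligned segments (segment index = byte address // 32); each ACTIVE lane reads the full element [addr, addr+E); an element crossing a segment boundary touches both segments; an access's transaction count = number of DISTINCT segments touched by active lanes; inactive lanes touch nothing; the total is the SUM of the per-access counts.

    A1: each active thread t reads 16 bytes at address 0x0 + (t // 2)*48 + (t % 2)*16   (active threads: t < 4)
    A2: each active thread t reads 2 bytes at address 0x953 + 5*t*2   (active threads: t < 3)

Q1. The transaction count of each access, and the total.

A1: 3 transactions
A2: 2 transactions

Answer: 3,2; total 5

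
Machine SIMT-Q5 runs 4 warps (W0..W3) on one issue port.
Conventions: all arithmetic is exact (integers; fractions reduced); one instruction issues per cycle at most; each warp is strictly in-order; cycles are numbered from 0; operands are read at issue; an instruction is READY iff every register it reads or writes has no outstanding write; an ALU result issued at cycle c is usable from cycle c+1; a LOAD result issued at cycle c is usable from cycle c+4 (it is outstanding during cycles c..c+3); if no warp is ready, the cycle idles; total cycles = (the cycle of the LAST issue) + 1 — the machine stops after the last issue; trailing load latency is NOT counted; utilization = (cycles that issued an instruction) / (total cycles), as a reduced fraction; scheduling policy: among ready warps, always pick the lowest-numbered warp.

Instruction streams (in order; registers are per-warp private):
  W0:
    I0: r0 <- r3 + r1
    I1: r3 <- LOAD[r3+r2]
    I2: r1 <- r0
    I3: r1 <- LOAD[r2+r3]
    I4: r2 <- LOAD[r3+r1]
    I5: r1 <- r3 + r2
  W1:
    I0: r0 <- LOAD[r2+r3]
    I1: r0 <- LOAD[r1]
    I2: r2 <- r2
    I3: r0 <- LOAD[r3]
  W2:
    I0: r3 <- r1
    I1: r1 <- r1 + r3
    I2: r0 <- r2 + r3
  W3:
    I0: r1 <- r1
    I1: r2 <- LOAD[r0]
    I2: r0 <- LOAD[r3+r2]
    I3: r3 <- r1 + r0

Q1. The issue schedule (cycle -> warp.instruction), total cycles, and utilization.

cycle 0: W0.I0
cycle 1: W0.I1
cycle 2: W0.I2
cycle 3: W1.I0
cycle 4: W2.I0
cycle 5: W0.I3
cycle 6: W2.I1
cycle 7: W1.I1
cycle 8: W1.I2
cycle 9: W0.I4
cycle 10: W2.I2
cycle 11: W1.I3
cycle 12: W3.I0
cycle 13: W0.I5
cycle 14: W3.I1
cycle 15: idle
cycle 16: idle
cycle 17: idle
cycle 18: W3.I2
cycle 19: idle
cycle 20: idle
cycle 21: idle
cycle 22: W3.I3

Answer: 23 cycles, utilization 17/23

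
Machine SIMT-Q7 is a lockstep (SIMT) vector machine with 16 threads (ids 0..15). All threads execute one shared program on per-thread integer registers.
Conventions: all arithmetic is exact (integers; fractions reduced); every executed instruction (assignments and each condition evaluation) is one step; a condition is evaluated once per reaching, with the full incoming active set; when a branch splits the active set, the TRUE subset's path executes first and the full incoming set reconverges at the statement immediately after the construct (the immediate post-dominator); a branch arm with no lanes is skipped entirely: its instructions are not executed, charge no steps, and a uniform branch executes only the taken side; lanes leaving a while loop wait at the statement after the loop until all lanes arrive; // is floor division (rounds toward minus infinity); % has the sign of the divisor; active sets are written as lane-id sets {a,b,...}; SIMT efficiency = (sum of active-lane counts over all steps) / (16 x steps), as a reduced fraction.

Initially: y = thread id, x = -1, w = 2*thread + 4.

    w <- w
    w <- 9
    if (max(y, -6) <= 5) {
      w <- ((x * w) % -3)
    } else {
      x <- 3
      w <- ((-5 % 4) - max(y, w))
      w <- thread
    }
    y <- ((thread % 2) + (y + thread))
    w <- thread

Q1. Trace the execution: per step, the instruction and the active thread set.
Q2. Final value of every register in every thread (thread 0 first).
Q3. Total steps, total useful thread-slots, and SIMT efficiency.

step 0: w <- w                       {0,1,2,3,4,5,6,7,8,9,10,11,12,13,14,15}
step 1: w <- 9                       {0,1,2,3,4,5,6,7,8,9,10,11,12,13,14,15}
step 2: eval (max(y, -6) <= 5)       {0,1,2,3,4,5,6,7,8,9,10,11,12,13,14,15}
step 3: w <- ((x * w) % -3)          {0,1,2,3,4,5}
step 4: x <- 3                       {6,7,8,9,10,11,12,13,14,15}
step 5: w <- ((-5 % 4) - max(y, w))  {6,7,8,9,10,11,12,13,14,15}
step 6: w <- thread                  {6,7,8,9,10,11,12,13,14,15}
step 7: y <- ((thread % 2) + (y + thread)) {0,1,2,3,4,5,6,7,8,9,10,11,12,13,14,15}
step 8: w <- thread                  {0,1,2,3,4,5,6,7,8,9,10,11,12,13,14,15}

Answer: 9 steps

y: 0,3,4,7,8,11,12,15,16,19,20,23,24,27,28,31
x: -1,-1,-1,-1,-1,-1,3,3,3,3,3,3,3,3,3,3
w: 0,1,2,3,4,5,6,7,8,9,10,11,12,13,14,15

steps = 9; useful = 116; efficiency = 116/144 = 29/36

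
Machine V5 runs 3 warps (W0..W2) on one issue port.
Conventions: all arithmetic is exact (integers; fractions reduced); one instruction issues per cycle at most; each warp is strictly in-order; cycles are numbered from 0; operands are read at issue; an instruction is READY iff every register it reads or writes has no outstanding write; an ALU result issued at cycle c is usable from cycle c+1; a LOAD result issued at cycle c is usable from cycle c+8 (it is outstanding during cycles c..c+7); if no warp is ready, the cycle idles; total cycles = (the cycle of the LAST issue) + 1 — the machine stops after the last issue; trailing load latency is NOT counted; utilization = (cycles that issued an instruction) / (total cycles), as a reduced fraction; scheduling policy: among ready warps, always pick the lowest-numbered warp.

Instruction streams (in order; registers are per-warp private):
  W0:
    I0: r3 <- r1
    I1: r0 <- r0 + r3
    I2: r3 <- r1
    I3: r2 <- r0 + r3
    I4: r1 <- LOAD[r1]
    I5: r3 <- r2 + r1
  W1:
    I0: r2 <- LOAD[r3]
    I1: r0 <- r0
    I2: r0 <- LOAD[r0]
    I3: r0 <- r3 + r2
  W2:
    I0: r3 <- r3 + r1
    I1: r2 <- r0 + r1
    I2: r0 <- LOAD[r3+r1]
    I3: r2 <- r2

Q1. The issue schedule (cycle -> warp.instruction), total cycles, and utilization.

cycle 0: W0.I0
cycle 1: W0.I1
cycle 2: W0.I2
cycle 3: W0.I3
cycle 4: W0.I4
cycle 5: W1.I0
cycle 6: W1.I1
cycle 7: W1.I2
cycle 8: W2.I0
cycle 9: W2.I1
cycle 10: W2.I2
cycle 11: W2.I3
cycle 12: W0.I5
cycle 13: idle
cycle 14: idle
cycle 15: W1.I3

Answer: 16 cycles, utilization 7/8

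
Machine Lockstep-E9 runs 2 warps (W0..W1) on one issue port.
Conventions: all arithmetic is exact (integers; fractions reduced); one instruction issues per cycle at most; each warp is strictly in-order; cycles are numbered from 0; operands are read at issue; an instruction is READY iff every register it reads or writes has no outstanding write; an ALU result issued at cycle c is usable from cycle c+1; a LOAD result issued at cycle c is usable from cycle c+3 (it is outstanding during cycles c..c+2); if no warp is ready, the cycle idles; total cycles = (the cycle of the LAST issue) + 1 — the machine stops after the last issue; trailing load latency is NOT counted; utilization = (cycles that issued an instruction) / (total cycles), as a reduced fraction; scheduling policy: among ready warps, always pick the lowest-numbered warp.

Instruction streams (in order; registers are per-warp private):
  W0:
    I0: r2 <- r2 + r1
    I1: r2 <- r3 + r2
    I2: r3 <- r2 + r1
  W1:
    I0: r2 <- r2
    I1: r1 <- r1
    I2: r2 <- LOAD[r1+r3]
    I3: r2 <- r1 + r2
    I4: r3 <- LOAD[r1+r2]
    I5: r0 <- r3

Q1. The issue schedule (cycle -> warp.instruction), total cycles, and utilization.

cycle 0: W0.I0
cycle 1: W0.I1
cycle 2: W0.I2
cycle 3: W1.I0
cycle 4: W1.I1
cycle 5: W1.I2
cycle 6: idle
cycle 7: idle
cycle 8: W1.I3
cycle 9: W1.I4
cycle 10: idle
cycle 11: idle
cycle 12: W1.I5

Answer: 13 cycles, utilization 9/13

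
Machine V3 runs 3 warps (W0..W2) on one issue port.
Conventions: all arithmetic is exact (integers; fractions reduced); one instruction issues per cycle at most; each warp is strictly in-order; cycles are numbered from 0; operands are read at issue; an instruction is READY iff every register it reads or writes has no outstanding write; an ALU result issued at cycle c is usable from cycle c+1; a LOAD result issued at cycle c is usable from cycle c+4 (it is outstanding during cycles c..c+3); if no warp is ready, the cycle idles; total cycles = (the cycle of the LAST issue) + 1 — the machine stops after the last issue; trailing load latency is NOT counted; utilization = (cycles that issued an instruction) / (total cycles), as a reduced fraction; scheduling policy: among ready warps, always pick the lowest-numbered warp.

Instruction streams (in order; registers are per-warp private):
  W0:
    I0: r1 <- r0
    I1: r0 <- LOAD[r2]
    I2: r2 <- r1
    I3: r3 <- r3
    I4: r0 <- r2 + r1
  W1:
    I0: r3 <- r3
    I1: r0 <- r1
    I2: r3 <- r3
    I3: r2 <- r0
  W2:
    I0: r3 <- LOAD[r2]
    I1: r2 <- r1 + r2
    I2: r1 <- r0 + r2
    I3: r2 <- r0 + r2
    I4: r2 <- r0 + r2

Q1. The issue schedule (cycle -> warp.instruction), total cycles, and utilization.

cycle 0: W0.I0
cycle 1: W0.I1
cycle 2: W0.I2
cycle 3: W0.I3
cycle 4: W1.I0
cycle 5: W0.I4
cycle 6: W1.I1
cycle 7: W1.I2
cycle 8: W1.I3
cycle 9: W2.I0
cycle 10: W2.I1
cycle 11: W2.I2
cycle 12: W2.I3
cycle 13: W2.I4

Answer: 14 cycles, utilization 1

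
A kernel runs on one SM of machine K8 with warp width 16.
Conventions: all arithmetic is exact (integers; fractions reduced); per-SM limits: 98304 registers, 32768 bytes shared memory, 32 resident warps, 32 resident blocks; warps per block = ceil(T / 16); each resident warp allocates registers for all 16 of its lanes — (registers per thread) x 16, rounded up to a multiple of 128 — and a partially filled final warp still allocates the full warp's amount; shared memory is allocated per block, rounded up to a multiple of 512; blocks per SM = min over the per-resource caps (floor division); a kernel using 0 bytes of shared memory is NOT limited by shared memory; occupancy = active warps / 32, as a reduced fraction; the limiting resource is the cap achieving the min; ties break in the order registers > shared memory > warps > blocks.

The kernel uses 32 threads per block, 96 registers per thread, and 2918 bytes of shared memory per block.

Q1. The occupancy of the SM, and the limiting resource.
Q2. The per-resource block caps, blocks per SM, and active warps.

Answer: occupancy 5/8, limited by shared memory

registers: 32 blocks
shared memory: 10 blocks
warps: 16 blocks
blocks: 32 blocks

Answer: 10 blocks, 20 active warps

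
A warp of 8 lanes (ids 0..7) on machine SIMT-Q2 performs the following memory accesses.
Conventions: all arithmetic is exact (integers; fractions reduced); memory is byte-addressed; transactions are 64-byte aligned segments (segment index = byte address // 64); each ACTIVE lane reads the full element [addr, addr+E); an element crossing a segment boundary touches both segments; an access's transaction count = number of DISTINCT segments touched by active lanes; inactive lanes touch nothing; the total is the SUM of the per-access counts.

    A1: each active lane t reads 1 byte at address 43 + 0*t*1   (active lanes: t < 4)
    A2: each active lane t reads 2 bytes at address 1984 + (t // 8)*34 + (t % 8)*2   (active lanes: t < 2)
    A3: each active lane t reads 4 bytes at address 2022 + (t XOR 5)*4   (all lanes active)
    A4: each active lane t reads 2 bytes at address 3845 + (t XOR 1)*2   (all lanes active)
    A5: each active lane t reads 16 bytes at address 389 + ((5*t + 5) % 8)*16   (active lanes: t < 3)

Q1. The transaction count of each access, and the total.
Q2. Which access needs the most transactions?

A1: 1 transaction
A2: 1 transaction
A3: 2 transactions
A4: 1 transaction
A5: 3 transactions

Answer: 1,1,2,1,3; total 8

Answer: A5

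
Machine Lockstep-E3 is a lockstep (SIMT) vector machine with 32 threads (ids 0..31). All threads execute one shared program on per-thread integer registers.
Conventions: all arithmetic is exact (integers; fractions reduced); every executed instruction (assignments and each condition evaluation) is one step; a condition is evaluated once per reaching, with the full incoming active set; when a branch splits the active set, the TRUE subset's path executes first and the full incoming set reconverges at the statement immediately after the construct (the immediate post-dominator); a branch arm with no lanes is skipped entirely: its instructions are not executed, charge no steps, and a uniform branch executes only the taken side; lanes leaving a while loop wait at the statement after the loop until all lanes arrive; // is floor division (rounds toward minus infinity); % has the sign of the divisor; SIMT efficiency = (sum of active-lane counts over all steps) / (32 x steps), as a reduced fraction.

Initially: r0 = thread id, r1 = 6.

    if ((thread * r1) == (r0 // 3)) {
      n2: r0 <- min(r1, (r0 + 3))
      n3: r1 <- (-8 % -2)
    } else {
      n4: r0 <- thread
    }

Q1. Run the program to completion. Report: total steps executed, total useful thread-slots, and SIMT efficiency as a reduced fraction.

Answer: 4 steps, 65 useful, 65/128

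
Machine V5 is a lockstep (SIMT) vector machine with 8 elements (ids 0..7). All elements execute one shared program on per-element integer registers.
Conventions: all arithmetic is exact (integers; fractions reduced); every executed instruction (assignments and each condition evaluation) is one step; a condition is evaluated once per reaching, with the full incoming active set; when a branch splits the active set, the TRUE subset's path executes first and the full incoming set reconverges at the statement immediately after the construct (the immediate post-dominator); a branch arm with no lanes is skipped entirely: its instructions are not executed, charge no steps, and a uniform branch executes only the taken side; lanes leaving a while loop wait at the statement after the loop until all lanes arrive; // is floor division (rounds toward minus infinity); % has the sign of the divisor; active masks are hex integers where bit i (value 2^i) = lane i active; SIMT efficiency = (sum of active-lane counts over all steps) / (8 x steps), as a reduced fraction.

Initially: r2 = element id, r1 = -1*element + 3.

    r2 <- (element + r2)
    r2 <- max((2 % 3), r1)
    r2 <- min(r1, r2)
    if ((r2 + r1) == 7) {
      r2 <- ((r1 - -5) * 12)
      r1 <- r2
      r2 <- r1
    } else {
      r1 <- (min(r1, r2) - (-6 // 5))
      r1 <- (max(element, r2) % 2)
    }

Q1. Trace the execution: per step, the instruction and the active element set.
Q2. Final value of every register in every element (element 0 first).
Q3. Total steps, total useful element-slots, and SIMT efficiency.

step 0: r2 <- (element + r2)         0xff
step 1: r2 <- max((2 % 3), r1)       0xff
step 2: r2 <- min(r1, r2)            0xff
step 3: eval ((r2 + r1) == 7)        0xff
step 4: r1 <- (min(r1, r2) - (-6 // 5)) 0xff
step 5: r1 <- (max(element, r2) % 2) 0xff

Answer: 6 steps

r2: 3,2,1,0,-1,-2,-3,-4
r1: 1,0,0,1,0,1,0,1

steps = 6; useful = 48; efficiency = 48/48 = 1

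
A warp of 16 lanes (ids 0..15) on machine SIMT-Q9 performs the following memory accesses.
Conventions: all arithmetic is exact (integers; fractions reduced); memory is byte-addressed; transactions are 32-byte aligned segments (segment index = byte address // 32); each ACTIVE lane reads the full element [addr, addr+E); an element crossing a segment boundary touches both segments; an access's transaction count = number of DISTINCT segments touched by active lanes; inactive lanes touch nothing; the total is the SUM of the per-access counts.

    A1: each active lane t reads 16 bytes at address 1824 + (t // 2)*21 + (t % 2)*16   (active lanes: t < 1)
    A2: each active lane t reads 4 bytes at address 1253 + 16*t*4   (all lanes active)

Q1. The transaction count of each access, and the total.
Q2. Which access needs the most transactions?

A1: 1 transaction
A2: 16 transactions

Answer: 1,16; total 17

Answer: A2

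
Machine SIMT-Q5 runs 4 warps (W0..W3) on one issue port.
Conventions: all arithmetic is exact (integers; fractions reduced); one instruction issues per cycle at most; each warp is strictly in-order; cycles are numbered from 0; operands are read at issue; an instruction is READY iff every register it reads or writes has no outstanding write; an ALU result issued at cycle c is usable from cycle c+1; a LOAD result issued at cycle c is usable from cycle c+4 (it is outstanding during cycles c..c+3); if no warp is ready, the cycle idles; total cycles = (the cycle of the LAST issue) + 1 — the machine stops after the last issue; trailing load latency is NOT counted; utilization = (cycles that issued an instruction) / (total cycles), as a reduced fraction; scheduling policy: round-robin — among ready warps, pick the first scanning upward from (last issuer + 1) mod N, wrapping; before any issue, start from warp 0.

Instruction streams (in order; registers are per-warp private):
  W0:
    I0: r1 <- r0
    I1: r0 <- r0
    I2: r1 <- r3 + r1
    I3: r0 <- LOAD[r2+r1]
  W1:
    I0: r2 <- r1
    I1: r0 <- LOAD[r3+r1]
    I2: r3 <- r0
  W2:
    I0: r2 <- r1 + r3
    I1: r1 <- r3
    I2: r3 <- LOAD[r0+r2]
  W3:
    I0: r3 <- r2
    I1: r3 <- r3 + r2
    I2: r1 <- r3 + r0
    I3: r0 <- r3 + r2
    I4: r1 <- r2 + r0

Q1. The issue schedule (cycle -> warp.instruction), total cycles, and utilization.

cycle 0: W0.I0
cycle 1: W1.I0
cycle 2: W2.I0
cycle 3: W3.I0
cycle 4: W0.I1
cycle 5: W1.I1
cycle 6: W2.I1
cycle 7: W3.I1
cycle 8: W0.I2
cycle 9: W1.I2
cycle 10: W2.I2
cycle 11: W3.I2
cycle 12: W0.I3
cycle 13: W3.I3
cycle 14: W3.I4

Answer: 15 cycles, utilization 1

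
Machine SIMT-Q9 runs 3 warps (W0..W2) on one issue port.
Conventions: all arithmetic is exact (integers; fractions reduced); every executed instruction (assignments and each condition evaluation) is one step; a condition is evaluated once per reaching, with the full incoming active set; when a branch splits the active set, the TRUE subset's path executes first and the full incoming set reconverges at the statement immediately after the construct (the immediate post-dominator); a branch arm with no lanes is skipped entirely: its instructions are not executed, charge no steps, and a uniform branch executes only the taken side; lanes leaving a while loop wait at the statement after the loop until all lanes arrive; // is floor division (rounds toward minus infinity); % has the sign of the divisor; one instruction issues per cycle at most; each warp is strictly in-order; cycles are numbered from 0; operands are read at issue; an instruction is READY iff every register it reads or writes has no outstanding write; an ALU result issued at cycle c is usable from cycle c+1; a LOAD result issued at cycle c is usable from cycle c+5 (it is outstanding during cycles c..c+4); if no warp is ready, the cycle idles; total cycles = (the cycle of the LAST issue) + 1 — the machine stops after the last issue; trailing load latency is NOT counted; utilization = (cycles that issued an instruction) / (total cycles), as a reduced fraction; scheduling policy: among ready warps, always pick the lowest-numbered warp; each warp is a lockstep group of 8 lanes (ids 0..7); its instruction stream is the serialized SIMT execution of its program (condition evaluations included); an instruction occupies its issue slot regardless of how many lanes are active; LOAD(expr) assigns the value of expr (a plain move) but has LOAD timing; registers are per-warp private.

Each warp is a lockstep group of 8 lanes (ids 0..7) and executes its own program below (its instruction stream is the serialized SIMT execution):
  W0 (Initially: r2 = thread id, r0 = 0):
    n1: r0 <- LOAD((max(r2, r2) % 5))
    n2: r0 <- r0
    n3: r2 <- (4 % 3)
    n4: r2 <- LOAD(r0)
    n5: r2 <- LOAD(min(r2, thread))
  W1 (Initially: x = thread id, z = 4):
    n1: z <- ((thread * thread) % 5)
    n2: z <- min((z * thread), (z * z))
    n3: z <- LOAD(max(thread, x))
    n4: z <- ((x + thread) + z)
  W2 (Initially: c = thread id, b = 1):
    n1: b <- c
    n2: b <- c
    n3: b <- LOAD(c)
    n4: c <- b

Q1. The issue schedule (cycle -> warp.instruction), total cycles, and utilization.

cycle 0: W0.I0
cycle 1: W1.I0
cycle 2: W1.I1
cycle 3: W1.I2
cycle 4: W2.I0
cycle 5: W0.I1
cycle 6: W0.I2
cycle 7: W0.I3
cycle 8: W1.I3
cycle 9: W2.I1
cycle 10: W2.I2
cycle 11: idle
cycle 12: W0.I4
cycle 13: idle
cycle 14: idle
cycle 15: W2.I3

Answer: 16 cycles, utilization 13/16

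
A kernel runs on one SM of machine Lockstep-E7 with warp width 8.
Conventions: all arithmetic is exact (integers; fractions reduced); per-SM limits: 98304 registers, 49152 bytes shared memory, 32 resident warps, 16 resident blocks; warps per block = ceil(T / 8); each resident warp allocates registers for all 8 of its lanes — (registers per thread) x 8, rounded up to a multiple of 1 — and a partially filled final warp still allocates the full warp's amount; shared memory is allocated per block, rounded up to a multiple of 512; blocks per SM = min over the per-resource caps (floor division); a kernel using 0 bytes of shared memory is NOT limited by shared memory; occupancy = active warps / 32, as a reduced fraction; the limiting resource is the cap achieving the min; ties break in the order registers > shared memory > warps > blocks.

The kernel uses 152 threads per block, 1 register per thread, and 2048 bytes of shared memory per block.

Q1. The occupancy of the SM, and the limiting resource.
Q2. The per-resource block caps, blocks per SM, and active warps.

Answer: occupancy 19/32, limited by warps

registers: 646 blocks
shared memory: 24 blocks
warps: 1 block
blocks: 16 blocks

Answer: 1 block, 19 active warps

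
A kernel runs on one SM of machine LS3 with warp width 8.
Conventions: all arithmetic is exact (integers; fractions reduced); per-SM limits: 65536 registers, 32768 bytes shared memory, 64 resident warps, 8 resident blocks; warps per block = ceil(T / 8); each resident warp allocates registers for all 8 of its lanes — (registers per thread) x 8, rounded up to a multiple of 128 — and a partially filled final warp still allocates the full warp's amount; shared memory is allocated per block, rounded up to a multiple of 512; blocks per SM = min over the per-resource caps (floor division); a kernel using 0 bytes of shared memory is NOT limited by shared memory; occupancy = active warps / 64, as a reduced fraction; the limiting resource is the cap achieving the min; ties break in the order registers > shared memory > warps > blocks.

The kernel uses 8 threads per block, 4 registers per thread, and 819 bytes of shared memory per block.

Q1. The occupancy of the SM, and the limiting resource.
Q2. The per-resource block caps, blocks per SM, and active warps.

Answer: occupancy 1/8, limited by blocks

registers: 512 blocks
shared memory: 32 blocks
warps: 64 blocks
blocks: 8 blocks

Answer: 8 blocks, 8 active warps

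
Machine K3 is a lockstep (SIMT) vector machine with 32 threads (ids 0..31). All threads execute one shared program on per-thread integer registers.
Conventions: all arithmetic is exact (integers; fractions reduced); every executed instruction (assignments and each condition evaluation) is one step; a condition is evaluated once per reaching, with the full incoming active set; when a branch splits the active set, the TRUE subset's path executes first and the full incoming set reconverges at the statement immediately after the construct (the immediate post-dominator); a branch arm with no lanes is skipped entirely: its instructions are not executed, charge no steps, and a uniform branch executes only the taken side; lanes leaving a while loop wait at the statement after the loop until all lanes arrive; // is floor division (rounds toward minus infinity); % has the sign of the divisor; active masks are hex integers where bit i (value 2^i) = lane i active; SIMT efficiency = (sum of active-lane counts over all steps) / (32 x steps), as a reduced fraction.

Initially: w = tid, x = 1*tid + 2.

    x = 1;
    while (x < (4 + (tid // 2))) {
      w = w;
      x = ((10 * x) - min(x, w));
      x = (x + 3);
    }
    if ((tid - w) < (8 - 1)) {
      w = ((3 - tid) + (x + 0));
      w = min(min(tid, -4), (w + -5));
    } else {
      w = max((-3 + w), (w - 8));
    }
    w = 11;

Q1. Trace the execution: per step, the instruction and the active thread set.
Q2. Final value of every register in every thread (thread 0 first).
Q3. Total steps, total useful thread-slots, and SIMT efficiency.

step 0: x <- 1                       0xffffffff
step 1: eval (x < (4 + (tid // 2)))  0xffffffff
step 2: w <- w                       0xffffffff
step 3: x <- ((10 * x) - min(x, w))  0xffffffff
step 4: x <- (x + 3)                 0xffffffff
step 5: eval (x < (4 + (tid // 2)))  0xffffffff
step 6: w <- w                       0xfffc0000
step 7: x <- ((10 * x) - min(x, w))  0xfffc0000
step 8: x <- (x + 3)                 0xfffc0000
step 9: eval (x < (4 + (tid // 2)))  0xfffc0000
step 10: eval ((tid - w) < (8 - 1))   0xffffffff
step 11: w <- ((3 - tid) + (x + 0))   0xffffffff
step 12: w <- min(min(tid, -4), (w + -5)) 0xffffffff
step 13: w <- 11                      0xffffffff

Answer: 14 steps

w: 11,11,11,11,11,11,11,11,11,11,11,11,11,11,11,11,11,11,11,11,11,11,11,11,11,11,11,11,11,11,11,11
x: 13,12,12,12,12,12,12,12,12,12,12,12,12,12,12,12,12,12,111,111,111,111,111,111,111,111,111,111,111,111,111,111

steps = 14; useful = 376; efficiency = 376/448 = 47/56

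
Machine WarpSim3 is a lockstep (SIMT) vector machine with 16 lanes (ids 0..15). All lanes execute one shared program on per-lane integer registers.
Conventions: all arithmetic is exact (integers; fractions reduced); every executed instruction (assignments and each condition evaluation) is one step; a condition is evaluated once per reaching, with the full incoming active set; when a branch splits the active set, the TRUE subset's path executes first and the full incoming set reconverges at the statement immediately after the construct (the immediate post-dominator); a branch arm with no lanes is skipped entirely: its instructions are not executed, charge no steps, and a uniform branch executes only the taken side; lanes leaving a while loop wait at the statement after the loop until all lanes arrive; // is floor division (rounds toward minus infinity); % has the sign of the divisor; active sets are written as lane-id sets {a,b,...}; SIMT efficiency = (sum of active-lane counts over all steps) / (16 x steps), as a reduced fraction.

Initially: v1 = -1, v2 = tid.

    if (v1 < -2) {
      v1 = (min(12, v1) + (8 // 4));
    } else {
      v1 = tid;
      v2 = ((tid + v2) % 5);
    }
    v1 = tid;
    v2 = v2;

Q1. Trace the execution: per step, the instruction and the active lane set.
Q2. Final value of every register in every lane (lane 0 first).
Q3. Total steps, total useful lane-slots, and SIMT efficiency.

step 0: eval (v1 < -2)               {0,1,2,3,4,5,6,7,8,9,10,11,12,13,14,15}
step 1: v1 <- tid                    {0,1,2,3,4,5,6,7,8,9,10,11,12,13,14,15}
step 2: v2 <- ((tid + v2) % 5)       {0,1,2,3,4,5,6,7,8,9,10,11,12,13,14,15}
step 3: v1 <- tid                    {0,1,2,3,4,5,6,7,8,9,10,11,12,13,14,15}
step 4: v2 <- v2                     {0,1,2,3,4,5,6,7,8,9,10,11,12,13,14,15}

Answer: 5 steps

v1: 0,1,2,3,4,5,6,7,8,9,10,11,12,13,14,15
v2: 0,2,4,1,3,0,2,4,1,3,0,2,4,1,3,0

steps = 5; useful = 80; efficiency = 80/80 = 1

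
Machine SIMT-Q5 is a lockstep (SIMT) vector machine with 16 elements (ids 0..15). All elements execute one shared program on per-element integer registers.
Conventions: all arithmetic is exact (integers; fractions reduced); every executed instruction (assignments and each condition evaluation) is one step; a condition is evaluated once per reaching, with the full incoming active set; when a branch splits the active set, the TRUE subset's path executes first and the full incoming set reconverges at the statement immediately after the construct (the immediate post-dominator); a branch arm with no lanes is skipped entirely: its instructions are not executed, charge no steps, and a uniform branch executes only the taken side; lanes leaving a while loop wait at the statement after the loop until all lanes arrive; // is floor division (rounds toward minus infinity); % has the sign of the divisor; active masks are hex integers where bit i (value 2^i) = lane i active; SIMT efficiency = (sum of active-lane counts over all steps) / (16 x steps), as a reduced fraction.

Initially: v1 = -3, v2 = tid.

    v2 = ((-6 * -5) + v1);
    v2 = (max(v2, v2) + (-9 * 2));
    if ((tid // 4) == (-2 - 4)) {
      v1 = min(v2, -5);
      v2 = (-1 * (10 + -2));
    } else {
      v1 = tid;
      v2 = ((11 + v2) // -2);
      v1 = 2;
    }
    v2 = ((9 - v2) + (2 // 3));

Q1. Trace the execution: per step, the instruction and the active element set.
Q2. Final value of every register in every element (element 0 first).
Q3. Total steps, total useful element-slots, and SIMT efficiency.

step 0: v2 <- ((-6 * -5) + v1)       0xffff
step 1: v2 <- (max(v2, v2) + (-9 * 2)) 0xffff
step 2: eval ((tid // 4) == (-2 - 4)) 0xffff
step 3: v1 <- tid                    0xffff
step 4: v2 <- ((11 + v2) // -2)      0xffff
step 5: v1 <- 2                      0xffff
step 6: v2 <- ((9 - v2) + (2 // 3))  0xffff

Answer: 7 steps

v1: 2,2,2,2,2,2,2,2,2,2,2,2,2,2,2,2
v2: 19,19,19,19,19,19,19,19,19,19,19,19,19,19,19,19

steps = 7; useful = 112; efficiency = 112/112 = 1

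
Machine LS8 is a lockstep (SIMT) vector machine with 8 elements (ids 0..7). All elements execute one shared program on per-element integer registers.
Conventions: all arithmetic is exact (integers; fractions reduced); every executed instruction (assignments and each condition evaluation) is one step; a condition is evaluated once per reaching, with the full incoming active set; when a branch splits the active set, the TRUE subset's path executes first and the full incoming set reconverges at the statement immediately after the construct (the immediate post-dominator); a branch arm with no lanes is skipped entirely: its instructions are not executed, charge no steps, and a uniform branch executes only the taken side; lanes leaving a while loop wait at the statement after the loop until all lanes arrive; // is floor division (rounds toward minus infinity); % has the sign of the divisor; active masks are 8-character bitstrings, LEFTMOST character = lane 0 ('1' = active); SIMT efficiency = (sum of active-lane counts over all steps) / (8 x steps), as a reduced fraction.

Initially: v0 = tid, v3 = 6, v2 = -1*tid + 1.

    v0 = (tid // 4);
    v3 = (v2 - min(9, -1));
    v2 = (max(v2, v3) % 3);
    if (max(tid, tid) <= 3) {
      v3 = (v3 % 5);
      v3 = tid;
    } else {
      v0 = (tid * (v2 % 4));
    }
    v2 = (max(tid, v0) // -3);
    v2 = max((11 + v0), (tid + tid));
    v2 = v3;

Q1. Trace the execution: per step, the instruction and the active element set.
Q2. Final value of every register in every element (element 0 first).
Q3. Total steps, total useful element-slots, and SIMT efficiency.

step 0: v0 <- (tid // 4)             11111111
step 1: v3 <- (v2 - min(9, -1))      11111111
step 2: v2 <- (max(v2, v3) % 3)      11111111
step 3: eval (max(tid, tid) <= 3)    11111111
step 4: v3 <- (v3 % 5)               11110000
step 5: v3 <- tid                    11110000
step 6: v0 <- (tid * (v2 % 4))       00001111
step 7: v2 <- (max(tid, v0) // -3)   11111111
step 8: v2 <- max((11 + v0), (tid + tid)) 11111111
step 9: v2 <- v3                     11111111

Answer: 10 steps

v0: 0,0,0,0,4,0,12,7
v3: 0,1,2,3,-2,-3,-4,-5
v2: 0,1,2,3,-2,-3,-4,-5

steps = 10; useful = 68; efficiency = 68/80 = 17/20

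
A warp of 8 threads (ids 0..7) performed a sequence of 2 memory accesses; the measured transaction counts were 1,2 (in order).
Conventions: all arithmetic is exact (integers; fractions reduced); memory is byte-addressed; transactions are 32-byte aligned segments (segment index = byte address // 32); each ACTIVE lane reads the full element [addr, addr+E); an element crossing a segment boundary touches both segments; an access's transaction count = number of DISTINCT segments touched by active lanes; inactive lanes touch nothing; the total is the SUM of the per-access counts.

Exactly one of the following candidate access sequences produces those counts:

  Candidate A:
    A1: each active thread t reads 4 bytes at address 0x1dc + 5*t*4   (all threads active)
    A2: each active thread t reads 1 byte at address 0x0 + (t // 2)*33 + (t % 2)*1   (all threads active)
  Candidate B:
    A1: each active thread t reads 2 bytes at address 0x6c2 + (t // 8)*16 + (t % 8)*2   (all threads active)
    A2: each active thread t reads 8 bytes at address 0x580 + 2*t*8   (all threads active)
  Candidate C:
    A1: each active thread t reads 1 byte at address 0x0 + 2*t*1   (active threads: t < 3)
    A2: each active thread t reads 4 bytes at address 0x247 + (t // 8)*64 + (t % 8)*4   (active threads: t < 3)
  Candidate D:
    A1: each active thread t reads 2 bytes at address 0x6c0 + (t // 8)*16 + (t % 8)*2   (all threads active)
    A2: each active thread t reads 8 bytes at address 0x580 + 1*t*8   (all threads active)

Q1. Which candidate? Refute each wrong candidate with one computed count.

A: A1 gives 6 transactions, not 1
B: A2 gives 4 transactions, not 2
C: A2 gives 1 transaction, not 2
D: all counts match (1,2)

Answer: D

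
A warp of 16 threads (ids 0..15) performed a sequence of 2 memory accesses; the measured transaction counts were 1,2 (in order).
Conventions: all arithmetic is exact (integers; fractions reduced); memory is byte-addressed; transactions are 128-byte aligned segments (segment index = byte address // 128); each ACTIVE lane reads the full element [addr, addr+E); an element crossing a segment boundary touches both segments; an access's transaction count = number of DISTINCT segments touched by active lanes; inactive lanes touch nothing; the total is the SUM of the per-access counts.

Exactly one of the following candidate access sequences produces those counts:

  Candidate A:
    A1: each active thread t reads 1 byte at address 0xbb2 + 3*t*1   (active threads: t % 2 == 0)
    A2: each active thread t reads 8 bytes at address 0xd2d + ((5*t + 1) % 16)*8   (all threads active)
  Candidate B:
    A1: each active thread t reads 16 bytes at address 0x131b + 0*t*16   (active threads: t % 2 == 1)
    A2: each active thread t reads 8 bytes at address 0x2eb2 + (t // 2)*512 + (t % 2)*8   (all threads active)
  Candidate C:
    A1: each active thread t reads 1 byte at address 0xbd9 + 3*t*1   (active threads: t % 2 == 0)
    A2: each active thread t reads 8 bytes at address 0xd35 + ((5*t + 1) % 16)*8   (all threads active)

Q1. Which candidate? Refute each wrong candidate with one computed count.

B: A2 gives 8 transactions, not 2
C: A1 gives 2 transactions, not 1
A: all counts match (1,2)

Answer: A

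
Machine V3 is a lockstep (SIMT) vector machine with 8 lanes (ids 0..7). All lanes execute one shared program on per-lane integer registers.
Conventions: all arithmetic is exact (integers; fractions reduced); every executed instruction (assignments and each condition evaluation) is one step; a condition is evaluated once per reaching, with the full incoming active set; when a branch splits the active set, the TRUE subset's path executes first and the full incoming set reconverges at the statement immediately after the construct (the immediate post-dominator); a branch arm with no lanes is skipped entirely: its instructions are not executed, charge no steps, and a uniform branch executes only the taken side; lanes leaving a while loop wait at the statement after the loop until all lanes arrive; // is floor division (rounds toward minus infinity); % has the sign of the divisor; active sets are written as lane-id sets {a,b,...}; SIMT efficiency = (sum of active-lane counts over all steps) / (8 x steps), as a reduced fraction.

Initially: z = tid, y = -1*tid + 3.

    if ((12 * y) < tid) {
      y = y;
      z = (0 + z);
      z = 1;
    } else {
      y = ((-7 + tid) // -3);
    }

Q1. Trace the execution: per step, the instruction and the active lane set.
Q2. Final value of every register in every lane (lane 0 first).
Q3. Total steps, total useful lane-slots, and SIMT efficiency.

step 0: eval ((12 * y) < tid)        {0,1,2,3,4,5,6,7}
step 1: y <- y                       {3,4,5,6,7}
step 2: z <- (0 + z)                 {3,4,5,6,7}
step 3: z <- 1                       {3,4,5,6,7}
step 4: y <- ((-7 + tid) // -3)      {0,1,2}

Answer: 5 steps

z: 0,1,2,1,1,1,1,1
y: 2,2,1,0,-1,-2,-3,-4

steps = 5; useful = 26; efficiency = 26/40 = 13/20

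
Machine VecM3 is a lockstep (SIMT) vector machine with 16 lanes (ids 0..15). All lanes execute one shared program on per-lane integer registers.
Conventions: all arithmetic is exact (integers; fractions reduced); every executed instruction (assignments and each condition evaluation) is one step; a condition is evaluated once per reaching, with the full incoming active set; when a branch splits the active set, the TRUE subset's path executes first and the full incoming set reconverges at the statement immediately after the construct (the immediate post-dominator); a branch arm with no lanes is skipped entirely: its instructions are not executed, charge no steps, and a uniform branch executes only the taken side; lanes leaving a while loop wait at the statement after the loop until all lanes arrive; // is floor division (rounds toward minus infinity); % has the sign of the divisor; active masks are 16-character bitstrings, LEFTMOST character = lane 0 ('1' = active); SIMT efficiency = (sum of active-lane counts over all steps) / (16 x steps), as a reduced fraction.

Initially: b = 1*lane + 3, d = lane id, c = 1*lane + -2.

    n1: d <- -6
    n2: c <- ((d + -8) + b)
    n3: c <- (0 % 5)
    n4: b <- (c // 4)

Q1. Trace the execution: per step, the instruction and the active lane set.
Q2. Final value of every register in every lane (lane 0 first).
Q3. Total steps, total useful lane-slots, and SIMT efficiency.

step 0: d <- -6                      1111111111111111
step 1: c <- ((d + -8) + b)          1111111111111111
step 2: c <- (0 % 5)                 1111111111111111
step 3: b <- (c // 4)                1111111111111111

Answer: 4 steps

b: 0,0,0,0,0,0,0,0,0,0,0,0,0,0,0,0
d: -6,-6,-6,-6,-6,-6,-6,-6,-6,-6,-6,-6,-6,-6,-6,-6
c: 0,0,0,0,0,0,0,0,0,0,0,0,0,0,0,0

steps = 4; useful = 64; efficiency = 64/64 = 1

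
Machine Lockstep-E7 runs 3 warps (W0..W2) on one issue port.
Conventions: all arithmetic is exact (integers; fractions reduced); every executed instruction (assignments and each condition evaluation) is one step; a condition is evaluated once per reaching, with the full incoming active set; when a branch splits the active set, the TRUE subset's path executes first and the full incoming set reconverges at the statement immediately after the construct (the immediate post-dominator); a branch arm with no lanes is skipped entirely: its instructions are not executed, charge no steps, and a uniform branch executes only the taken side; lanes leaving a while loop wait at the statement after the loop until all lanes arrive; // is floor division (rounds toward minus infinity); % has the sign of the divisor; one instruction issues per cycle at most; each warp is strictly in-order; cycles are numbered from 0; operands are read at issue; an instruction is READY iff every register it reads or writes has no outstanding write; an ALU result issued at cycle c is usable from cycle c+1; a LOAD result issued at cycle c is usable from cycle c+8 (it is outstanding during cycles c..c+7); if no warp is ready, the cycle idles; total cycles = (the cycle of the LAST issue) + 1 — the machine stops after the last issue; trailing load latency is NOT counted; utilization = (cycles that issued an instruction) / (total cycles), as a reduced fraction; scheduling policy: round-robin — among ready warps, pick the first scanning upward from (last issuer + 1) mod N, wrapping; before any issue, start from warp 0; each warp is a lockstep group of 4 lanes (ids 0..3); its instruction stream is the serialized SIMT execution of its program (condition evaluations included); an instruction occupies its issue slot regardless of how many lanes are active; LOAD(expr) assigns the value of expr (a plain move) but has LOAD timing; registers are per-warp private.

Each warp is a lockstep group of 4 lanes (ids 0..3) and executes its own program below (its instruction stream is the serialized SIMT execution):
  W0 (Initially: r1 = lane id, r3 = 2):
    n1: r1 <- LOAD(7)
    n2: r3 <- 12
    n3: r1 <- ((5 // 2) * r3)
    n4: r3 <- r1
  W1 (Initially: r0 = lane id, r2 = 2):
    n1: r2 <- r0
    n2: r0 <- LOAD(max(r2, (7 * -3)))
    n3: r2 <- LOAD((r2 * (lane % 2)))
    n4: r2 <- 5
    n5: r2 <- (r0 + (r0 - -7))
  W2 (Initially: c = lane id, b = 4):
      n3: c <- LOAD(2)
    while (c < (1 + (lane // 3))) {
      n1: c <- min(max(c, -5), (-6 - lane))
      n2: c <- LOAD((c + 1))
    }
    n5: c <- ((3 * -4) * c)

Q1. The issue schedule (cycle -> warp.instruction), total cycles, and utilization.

cycle 0: W0.I0
cycle 1: W1.I0
cycle 2: W2.I0
cycle 3: W0.I1
cycle 4: W1.I1
cycle 5: W1.I2
cycle 6: idle
cycle 7: idle
cycle 8: W0.I2
cycle 9: W0.I3
cycle 10: W2.I1
cycle 11: W2.I2
cycle 12: idle
cycle 13: W1.I3
cycle 14: W1.I4

Answer: 15 cycles, utilization 4/5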